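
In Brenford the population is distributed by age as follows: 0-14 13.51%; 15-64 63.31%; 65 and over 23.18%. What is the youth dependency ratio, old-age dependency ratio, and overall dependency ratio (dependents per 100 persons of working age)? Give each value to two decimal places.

Youth dependency ratio = 13.51 / 63.31 × 100 = 21.34
Old-age dependency ratio = 23.18 / 63.31 × 100 = 36.61
Total dependency ratio = (13.51 + 23.18) / 63.31 × 100 = 36.69 / 63.31 × 100 = 57.95

Youth dependency ratio: 21.34
Old-age dependency ratio: 36.61
Total dependency ratio: 57.95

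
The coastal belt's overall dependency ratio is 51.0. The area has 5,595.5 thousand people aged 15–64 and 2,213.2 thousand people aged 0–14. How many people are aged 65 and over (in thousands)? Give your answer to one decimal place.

Total dependency ratio = (youth + elderly) / working-age × 100
51.0 = (2,213.2 + E) / 5,595.5 × 100
⇒ 640.5

Aged 65 and over: 640.5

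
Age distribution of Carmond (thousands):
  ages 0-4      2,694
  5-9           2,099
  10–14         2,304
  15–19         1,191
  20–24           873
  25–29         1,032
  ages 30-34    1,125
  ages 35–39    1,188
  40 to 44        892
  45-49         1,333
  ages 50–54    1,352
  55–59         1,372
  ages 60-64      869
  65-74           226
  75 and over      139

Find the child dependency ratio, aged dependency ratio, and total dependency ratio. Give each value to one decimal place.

0–14: 2,694 + 2,099 + 2,304 = 7,097
15–64: 1,191 + 873 + 1,032 + 1,125 + 1,188 + 892 + 1,333 + 1,352 + 1,372 + 869 = 11,227
65+: 226 + 139 = 365
Youth dependency ratio = 7,097 / 11,227 × 100 = 63.2
Old-age dependency ratio = 365 / 11,227 × 100 = 3.3
Total dependency ratio = (7,097 + 365) / 11,227 × 100 = 7,462 / 11,227 × 100 = 66.5

Youth dependency ratio: 63.2
Old-age dependency ratio: 3.3
Total dependency ratio: 66.5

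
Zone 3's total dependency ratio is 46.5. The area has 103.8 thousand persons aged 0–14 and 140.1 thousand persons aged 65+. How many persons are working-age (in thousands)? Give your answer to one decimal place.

Working-age: 524.5

Total dependency ratio = (youth + elderly) / working-age × 100
46.5 = (103.8 + 140.1) / W × 100
⇒ 524.5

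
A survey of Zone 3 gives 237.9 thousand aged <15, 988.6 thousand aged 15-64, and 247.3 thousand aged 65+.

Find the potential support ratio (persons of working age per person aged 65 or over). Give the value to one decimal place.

Potential support ratio: 4.0

Potential support ratio = 988.6 / 247.3 = 4.0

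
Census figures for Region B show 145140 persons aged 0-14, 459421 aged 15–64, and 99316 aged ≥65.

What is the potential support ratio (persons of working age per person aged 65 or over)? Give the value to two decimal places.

Potential support ratio = 459421 / 99316 = 4.63

Potential support ratio: 4.63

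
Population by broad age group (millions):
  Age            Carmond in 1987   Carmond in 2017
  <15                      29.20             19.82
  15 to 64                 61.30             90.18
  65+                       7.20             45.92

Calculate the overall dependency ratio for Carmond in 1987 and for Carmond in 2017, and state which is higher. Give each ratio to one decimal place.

Carmond in 1987: (29.20 + 7.20) / 61.30 × 100 = 36.40 / 61.30 × 100 = 59.4
Carmond in 2017: (19.82 + 45.92) / 90.18 × 100 = 65.74 / 90.18 × 100 = 72.9

Carmond in 1987: 59.4
Carmond in 2017: 72.9
Higher: Carmond in 2017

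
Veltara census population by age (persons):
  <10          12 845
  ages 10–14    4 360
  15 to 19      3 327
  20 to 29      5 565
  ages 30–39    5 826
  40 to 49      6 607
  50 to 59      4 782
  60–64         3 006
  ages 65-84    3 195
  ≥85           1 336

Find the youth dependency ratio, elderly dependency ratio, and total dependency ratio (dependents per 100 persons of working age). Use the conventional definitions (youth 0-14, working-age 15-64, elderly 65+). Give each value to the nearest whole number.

Youth dependency ratio: 59
Old-age dependency ratio: 16
Total dependency ratio: 75

0–14: 12 845 + 4 360 = 17 205
15–64: 3 327 + 5 565 + 5 826 + 6 607 + 4 782 + 3 006 = 29 113
65+: 3 195 + 1 336 = 4 531
Youth dependency ratio = 17 205 / 29 113 × 100 = 59
Old-age dependency ratio = 4 531 / 29 113 × 100 = 16
Total dependency ratio = (17 205 + 4 531) / 29 113 × 100 = 21 736 / 29 113 × 100 = 75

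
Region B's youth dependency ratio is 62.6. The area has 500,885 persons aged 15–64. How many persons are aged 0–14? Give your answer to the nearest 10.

Aged 0–14: 313,550

Youth dependency ratio = youth / working-age × 100
62.6 = Y / 500,885 × 100
⇒ 313,550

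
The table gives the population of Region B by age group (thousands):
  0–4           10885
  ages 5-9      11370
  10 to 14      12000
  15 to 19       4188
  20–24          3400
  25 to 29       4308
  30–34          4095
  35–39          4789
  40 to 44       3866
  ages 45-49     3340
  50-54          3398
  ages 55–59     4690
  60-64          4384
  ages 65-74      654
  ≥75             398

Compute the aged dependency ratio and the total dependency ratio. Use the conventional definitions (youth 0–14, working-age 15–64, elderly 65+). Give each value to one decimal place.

0–14: 10885 + 11370 + 12000 = 34255
15–64: 4188 + 3400 + 4308 + 4095 + 4789 + 3866 + 3340 + 3398 + 4690 + 4384 = 40458
65+: 654 + 398 = 1052
Old-age dependency ratio = 1052 / 40458 × 100 = 2.6
Total dependency ratio = (34255 + 1052) / 40458 × 100 = 35307 / 40458 × 100 = 87.3

Old-age dependency ratio: 2.6
Total dependency ratio: 87.3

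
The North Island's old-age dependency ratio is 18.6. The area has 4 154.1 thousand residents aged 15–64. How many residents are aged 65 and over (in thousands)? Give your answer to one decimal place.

Aged 65 and over: 772.7

Old-age dependency ratio = elderly / working-age × 100
18.6 = E / 4 154.1 × 100
⇒ 772.7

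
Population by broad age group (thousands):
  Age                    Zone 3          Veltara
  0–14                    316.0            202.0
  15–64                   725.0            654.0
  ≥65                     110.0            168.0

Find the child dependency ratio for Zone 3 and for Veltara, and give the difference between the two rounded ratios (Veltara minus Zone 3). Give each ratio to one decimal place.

Zone 3: 316.0 / 725.0 × 100 = 43.6
Veltara: 202.0 / 654.0 × 100 = 30.9

Zone 3: 43.6
Veltara: 30.9
Difference: -12.7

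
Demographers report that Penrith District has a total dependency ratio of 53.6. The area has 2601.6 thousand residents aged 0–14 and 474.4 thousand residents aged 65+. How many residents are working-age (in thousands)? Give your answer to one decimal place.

Working-age: 5738.8

Total dependency ratio = (youth + elderly) / working-age × 100
53.6 = (2601.6 + 474.4) / W × 100
⇒ 5738.8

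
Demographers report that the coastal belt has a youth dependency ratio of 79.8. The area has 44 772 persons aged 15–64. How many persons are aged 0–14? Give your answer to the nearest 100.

Youth dependency ratio = youth / working-age × 100
79.8 = Y / 44 772 × 100
⇒ 35 700

Aged 0–14: 35 700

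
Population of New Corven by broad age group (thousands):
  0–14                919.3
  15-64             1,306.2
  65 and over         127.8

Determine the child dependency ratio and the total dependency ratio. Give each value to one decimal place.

Youth dependency ratio: 70.4
Total dependency ratio: 80.2

Youth dependency ratio = 919.3 / 1,306.2 × 100 = 70.4
Total dependency ratio = (919.3 + 127.8) / 1,306.2 × 100 = 1,047.1 / 1,306.2 × 100 = 80.2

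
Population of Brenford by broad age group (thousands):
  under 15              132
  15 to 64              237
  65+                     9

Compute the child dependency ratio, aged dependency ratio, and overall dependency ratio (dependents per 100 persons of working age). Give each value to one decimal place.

Youth dependency ratio = 132 / 237 × 100 = 55.7
Old-age dependency ratio = 9 / 237 × 100 = 3.8
Total dependency ratio = (132 + 9) / 237 × 100 = 141 / 237 × 100 = 59.5

Youth dependency ratio: 55.7
Old-age dependency ratio: 3.8
Total dependency ratio: 59.5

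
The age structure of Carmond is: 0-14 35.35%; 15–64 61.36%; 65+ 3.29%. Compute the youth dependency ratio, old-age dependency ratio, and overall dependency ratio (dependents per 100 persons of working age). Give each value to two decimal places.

Youth dependency ratio = 35.35 / 61.36 × 100 = 57.61
Old-age dependency ratio = 3.29 / 61.36 × 100 = 5.36
Total dependency ratio = (35.35 + 3.29) / 61.36 × 100 = 38.64 / 61.36 × 100 = 62.97

Youth dependency ratio: 57.61
Old-age dependency ratio: 5.36
Total dependency ratio: 62.97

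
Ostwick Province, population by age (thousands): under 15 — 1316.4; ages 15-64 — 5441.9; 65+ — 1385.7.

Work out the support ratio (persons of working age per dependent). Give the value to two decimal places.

Support ratio = 5441.9 / (1316.4 + 1385.7) = 5441.9 / 2702.1 = 2.01

Support ratio: 2.01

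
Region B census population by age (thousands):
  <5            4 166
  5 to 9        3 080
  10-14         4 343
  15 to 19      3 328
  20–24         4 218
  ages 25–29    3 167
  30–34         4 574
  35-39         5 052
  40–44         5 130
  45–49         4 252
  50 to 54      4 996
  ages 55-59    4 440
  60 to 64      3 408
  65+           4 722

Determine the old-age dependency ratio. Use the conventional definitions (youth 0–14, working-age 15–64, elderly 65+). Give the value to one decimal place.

Old-age dependency ratio: 11.1

0–14: 4 166 + 3 080 + 4 343 = 11 589
15–64: 3 328 + 4 218 + 3 167 + 4 574 + 5 052 + 5 130 + 4 252 + 4 996 + 4 440 + 3 408 = 42 565
65+: 4 722
Old-age dependency ratio = 4 722 / 42 565 × 100 = 11.1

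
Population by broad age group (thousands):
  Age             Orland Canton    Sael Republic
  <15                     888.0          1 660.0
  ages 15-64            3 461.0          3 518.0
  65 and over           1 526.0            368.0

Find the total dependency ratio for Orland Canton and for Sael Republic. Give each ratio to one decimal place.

Orland Canton: (888.0 + 1 526.0) / 3 461.0 × 100 = 2 414.0 / 3 461.0 × 100 = 69.7
Sael Republic: (1 660.0 + 368.0) / 3 518.0 × 100 = 2 028.0 / 3 518.0 × 100 = 57.6

Orland Canton: 69.7
Sael Republic: 57.6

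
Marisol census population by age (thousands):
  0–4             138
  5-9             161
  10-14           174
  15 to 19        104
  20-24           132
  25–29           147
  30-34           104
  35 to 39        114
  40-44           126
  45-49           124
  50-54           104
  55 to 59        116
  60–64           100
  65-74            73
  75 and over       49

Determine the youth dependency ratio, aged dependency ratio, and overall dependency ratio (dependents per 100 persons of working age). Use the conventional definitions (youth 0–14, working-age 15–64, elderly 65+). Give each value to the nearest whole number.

Youth dependency ratio: 40
Old-age dependency ratio: 10
Total dependency ratio: 51

0–14: 138 + 161 + 174 = 473
15–64: 104 + 132 + 147 + 104 + 114 + 126 + 124 + 104 + 116 + 100 = 1,171
65+: 73 + 49 = 122
Youth dependency ratio = 473 / 1,171 × 100 = 40
Old-age dependency ratio = 122 / 1,171 × 100 = 10
Total dependency ratio = (473 + 122) / 1,171 × 100 = 595 / 1,171 × 100 = 51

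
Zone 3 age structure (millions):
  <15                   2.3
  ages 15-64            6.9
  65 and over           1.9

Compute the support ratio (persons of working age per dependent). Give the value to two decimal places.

Support ratio = 6.9 / (2.3 + 1.9) = 6.9 / 4.2 = 1.64

Support ratio: 1.64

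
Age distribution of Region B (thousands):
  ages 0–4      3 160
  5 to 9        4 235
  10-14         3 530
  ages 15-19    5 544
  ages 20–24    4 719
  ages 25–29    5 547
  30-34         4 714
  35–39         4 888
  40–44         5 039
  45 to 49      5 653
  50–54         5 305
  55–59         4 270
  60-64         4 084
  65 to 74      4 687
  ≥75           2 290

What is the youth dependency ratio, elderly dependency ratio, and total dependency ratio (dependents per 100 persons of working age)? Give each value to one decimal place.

Youth dependency ratio: 22.0
Old-age dependency ratio: 14.0
Total dependency ratio: 36.0

0–14: 3 160 + 4 235 + 3 530 = 10 925
15–64: 5 544 + 4 719 + 5 547 + 4 714 + 4 888 + 5 039 + 5 653 + 5 305 + 4 270 + 4 084 = 49 763
65+: 4 687 + 2 290 = 6 977
Youth dependency ratio = 10 925 / 49 763 × 100 = 22.0
Old-age dependency ratio = 6 977 / 49 763 × 100 = 14.0
Total dependency ratio = (10 925 + 6 977) / 49 763 × 100 = 17 902 / 49 763 × 100 = 36.0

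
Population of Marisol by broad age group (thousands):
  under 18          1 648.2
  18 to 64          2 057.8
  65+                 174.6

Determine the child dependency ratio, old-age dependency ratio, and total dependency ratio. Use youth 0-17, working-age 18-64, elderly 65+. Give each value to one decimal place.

Youth dependency ratio: 80.1
Old-age dependency ratio: 8.5
Total dependency ratio: 88.6

Youth dependency ratio = 1 648.2 / 2 057.8 × 100 = 80.1
Old-age dependency ratio = 174.6 / 2 057.8 × 100 = 8.5
Total dependency ratio = (1 648.2 + 174.6) / 2 057.8 × 100 = 1 822.8 / 2 057.8 × 100 = 88.6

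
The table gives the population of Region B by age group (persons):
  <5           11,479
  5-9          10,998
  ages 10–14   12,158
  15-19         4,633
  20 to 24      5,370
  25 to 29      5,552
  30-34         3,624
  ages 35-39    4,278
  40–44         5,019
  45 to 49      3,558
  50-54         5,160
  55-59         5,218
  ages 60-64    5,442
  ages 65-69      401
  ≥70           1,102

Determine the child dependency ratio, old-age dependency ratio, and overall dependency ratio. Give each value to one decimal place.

Youth dependency ratio: 72.4
Old-age dependency ratio: 3.1
Total dependency ratio: 75.5

0–14: 11,479 + 10,998 + 12,158 = 34,635
15–64: 4,633 + 5,370 + 5,552 + 3,624 + 4,278 + 5,019 + 3,558 + 5,160 + 5,218 + 5,442 = 47,854
65+: 401 + 1,102 = 1,503
Youth dependency ratio = 34,635 / 47,854 × 100 = 72.4
Old-age dependency ratio = 1,503 / 47,854 × 100 = 3.1
Total dependency ratio = (34,635 + 1,503) / 47,854 × 100 = 36,138 / 47,854 × 100 = 75.5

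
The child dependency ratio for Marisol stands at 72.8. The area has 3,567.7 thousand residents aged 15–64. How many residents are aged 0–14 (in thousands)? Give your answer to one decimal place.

Aged 0–14: 2,597.3

Youth dependency ratio = youth / working-age × 100
72.8 = Y / 3,567.7 × 100
⇒ 2,597.3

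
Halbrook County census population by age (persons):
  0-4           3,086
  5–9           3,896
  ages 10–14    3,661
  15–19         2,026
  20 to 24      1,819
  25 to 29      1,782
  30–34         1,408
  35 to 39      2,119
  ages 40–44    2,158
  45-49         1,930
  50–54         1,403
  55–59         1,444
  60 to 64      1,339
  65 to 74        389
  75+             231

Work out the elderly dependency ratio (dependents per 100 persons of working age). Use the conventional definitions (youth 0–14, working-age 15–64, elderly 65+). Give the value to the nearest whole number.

Old-age dependency ratio: 4

0–14: 3,086 + 3,896 + 3,661 = 10,643
15–64: 2,026 + 1,819 + 1,782 + 1,408 + 2,119 + 2,158 + 1,930 + 1,403 + 1,444 + 1,339 = 17,428
65+: 389 + 231 = 620
Old-age dependency ratio = 620 / 17,428 × 100 = 4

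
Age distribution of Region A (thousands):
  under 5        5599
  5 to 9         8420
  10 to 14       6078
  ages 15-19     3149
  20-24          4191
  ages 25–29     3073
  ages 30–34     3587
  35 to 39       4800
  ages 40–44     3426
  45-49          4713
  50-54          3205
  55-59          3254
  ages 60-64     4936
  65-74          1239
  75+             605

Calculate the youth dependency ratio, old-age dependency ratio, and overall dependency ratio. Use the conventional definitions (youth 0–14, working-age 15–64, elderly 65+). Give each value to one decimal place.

0–14: 5599 + 8420 + 6078 = 20097
15–64: 3149 + 4191 + 3073 + 3587 + 4800 + 3426 + 4713 + 3205 + 3254 + 4936 = 38334
65+: 1239 + 605 = 1844
Youth dependency ratio = 20097 / 38334 × 100 = 52.4
Old-age dependency ratio = 1844 / 38334 × 100 = 4.8
Total dependency ratio = (20097 + 1844) / 38334 × 100 = 21941 / 38334 × 100 = 57.2

Youth dependency ratio: 52.4
Old-age dependency ratio: 4.8
Total dependency ratio: 57.2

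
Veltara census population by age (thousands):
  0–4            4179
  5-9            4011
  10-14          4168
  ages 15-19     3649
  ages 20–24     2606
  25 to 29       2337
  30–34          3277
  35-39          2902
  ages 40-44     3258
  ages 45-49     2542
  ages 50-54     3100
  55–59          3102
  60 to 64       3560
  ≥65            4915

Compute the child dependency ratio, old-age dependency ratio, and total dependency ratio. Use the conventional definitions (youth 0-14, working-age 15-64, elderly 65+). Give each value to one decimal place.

Youth dependency ratio: 40.7
Old-age dependency ratio: 16.2
Total dependency ratio: 56.9

0–14: 4179 + 4011 + 4168 = 12358
15–64: 3649 + 2606 + 2337 + 3277 + 2902 + 3258 + 2542 + 3100 + 3102 + 3560 = 30333
65+: 4915
Youth dependency ratio = 12358 / 30333 × 100 = 40.7
Old-age dependency ratio = 4915 / 30333 × 100 = 16.2
Total dependency ratio = (12358 + 4915) / 30333 × 100 = 17273 / 30333 × 100 = 56.9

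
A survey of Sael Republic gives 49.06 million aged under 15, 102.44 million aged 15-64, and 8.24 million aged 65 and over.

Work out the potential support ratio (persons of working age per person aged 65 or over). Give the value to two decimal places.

Potential support ratio = 102.44 / 8.24 = 12.43

Potential support ratio: 12.43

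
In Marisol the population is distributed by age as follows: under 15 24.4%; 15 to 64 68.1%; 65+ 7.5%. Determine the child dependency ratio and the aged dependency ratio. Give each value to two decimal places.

Youth dependency ratio: 35.83
Old-age dependency ratio: 11.01

Youth dependency ratio = 24.4 / 68.1 × 100 = 35.83
Old-age dependency ratio = 7.5 / 68.1 × 100 = 11.01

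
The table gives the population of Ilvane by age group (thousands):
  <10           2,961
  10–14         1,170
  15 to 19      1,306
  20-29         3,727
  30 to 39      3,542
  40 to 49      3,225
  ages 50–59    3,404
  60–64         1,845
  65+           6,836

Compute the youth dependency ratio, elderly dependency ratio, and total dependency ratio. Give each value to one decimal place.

Youth dependency ratio: 24.2
Old-age dependency ratio: 40.1
Total dependency ratio: 64.3

0–14: 2,961 + 1,170 = 4,131
15–64: 1,306 + 3,727 + 3,542 + 3,225 + 3,404 + 1,845 = 17,049
65+: 6,836
Youth dependency ratio = 4,131 / 17,049 × 100 = 24.2
Old-age dependency ratio = 6,836 / 17,049 × 100 = 40.1
Total dependency ratio = (4,131 + 6,836) / 17,049 × 100 = 10,967 / 17,049 × 100 = 64.3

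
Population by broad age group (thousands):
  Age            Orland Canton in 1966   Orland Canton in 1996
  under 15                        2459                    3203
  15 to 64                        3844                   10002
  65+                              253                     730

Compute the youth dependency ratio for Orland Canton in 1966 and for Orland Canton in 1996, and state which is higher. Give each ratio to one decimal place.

Orland Canton in 1966: 64.0
Orland Canton in 1996: 32.0
Higher: Orland Canton in 1966

Orland Canton in 1966: 2459 / 3844 × 100 = 64.0
Orland Canton in 1996: 3203 / 10002 × 100 = 32.0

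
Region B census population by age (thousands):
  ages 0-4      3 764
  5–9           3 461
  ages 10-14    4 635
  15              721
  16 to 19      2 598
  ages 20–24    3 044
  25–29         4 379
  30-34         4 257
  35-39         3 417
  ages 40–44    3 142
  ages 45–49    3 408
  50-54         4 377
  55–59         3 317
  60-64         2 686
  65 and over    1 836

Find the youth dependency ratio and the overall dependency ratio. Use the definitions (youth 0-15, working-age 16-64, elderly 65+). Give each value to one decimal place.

0–15: 3 764 + 3 461 + 4 635 + 721 = 12 581
16–64: 2 598 + 3 044 + 4 379 + 4 257 + 3 417 + 3 142 + 3 408 + 4 377 + 3 317 + 2 686 = 34 625
65+: 1 836
Youth dependency ratio = 12 581 / 34 625 × 100 = 36.3
Total dependency ratio = (12 581 + 1 836) / 34 625 × 100 = 14 417 / 34 625 × 100 = 41.6

Youth dependency ratio: 36.3
Total dependency ratio: 41.6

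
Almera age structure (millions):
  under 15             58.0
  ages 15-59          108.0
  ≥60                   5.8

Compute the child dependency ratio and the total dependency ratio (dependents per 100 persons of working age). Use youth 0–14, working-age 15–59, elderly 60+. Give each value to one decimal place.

Youth dependency ratio = 58.0 / 108.0 × 100 = 53.7
Total dependency ratio = (58.0 + 5.8) / 108.0 × 100 = 63.8 / 108.0 × 100 = 59.1

Youth dependency ratio: 53.7
Total dependency ratio: 59.1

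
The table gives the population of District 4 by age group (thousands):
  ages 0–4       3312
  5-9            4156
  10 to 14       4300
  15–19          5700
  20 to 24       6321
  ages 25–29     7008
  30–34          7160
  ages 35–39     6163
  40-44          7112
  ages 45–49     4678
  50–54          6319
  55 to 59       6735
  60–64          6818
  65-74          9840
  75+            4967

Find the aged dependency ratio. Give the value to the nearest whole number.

Old-age dependency ratio: 23

0–14: 3312 + 4156 + 4300 = 11768
15–64: 5700 + 6321 + 7008 + 7160 + 6163 + 7112 + 4678 + 6319 + 6735 + 6818 = 64014
65+: 9840 + 4967 = 14807
Old-age dependency ratio = 14807 / 64014 × 100 = 23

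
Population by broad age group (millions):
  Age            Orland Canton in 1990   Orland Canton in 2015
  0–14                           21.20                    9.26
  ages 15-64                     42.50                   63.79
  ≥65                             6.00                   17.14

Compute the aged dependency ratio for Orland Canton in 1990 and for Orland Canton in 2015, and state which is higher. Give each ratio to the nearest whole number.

Orland Canton in 1990: 6.00 / 42.50 × 100 = 14
Orland Canton in 2015: 17.14 / 63.79 × 100 = 27

Orland Canton in 1990: 14
Orland Canton in 2015: 27
Higher: Orland Canton in 2015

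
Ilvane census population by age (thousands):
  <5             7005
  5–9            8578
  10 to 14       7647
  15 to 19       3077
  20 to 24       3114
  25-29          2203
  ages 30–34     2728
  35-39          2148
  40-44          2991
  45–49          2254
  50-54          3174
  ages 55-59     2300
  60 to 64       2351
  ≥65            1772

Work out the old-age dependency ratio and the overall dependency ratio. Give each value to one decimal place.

0–14: 7005 + 8578 + 7647 = 23230
15–64: 3077 + 3114 + 2203 + 2728 + 2148 + 2991 + 2254 + 3174 + 2300 + 2351 = 26340
65+: 1772
Old-age dependency ratio = 1772 / 26340 × 100 = 6.7
Total dependency ratio = (23230 + 1772) / 26340 × 100 = 25002 / 26340 × 100 = 94.9

Old-age dependency ratio: 6.7
Total dependency ratio: 94.9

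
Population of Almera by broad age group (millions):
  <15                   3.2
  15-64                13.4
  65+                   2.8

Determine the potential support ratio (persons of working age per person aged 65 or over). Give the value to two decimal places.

Potential support ratio: 4.79

Potential support ratio = 13.4 / 2.8 = 4.79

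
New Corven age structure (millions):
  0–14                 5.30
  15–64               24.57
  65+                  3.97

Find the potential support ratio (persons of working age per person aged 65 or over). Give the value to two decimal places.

Potential support ratio = 24.57 / 3.97 = 6.19

Potential support ratio: 6.19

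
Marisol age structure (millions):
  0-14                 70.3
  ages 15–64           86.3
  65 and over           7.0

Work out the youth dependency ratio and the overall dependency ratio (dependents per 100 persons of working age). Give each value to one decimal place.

Youth dependency ratio = 70.3 / 86.3 × 100 = 81.5
Total dependency ratio = (70.3 + 7.0) / 86.3 × 100 = 77.3 / 86.3 × 100 = 89.6

Youth dependency ratio: 81.5
Total dependency ratio: 89.6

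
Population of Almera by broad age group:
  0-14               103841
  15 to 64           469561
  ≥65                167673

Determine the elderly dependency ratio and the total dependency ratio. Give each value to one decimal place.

Old-age dependency ratio: 35.7
Total dependency ratio: 57.8

Old-age dependency ratio = 167673 / 469561 × 100 = 35.7
Total dependency ratio = (103841 + 167673) / 469561 × 100 = 271514 / 469561 × 100 = 57.8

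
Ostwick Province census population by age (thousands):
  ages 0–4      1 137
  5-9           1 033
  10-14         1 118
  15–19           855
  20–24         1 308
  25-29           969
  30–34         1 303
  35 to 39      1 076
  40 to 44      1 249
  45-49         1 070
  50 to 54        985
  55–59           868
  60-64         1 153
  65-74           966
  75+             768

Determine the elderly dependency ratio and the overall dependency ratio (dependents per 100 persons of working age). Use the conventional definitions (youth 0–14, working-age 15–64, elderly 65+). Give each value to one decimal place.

Old-age dependency ratio: 16.0
Total dependency ratio: 46.3

0–14: 1 137 + 1 033 + 1 118 = 3 288
15–64: 855 + 1 308 + 969 + 1 303 + 1 076 + 1 249 + 1 070 + 985 + 868 + 1 153 = 10 836
65+: 966 + 768 = 1 734
Old-age dependency ratio = 1 734 / 10 836 × 100 = 16.0
Total dependency ratio = (3 288 + 1 734) / 10 836 × 100 = 5 022 / 10 836 × 100 = 46.3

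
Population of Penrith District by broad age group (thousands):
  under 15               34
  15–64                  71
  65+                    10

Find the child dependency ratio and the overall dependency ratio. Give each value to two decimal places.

Youth dependency ratio = 34 / 71 × 100 = 47.89
Total dependency ratio = (34 + 10) / 71 × 100 = 44 / 71 × 100 = 61.97

Youth dependency ratio: 47.89
Total dependency ratio: 61.97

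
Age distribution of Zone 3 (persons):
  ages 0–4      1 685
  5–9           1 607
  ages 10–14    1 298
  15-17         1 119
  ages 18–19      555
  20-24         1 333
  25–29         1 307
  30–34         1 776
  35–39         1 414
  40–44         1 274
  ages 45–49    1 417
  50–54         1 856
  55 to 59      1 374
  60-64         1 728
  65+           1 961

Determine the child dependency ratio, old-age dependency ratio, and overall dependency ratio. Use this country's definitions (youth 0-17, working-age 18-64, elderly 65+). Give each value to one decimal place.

0–17: 1 685 + 1 607 + 1 298 + 1 119 = 5 709
18–64: 555 + 1 333 + 1 307 + 1 776 + 1 414 + 1 274 + 1 417 + 1 856 + 1 374 + 1 728 = 14 034
65+: 1 961
Youth dependency ratio = 5 709 / 14 034 × 100 = 40.7
Old-age dependency ratio = 1 961 / 14 034 × 100 = 14.0
Total dependency ratio = (5 709 + 1 961) / 14 034 × 100 = 7 670 / 14 034 × 100 = 54.7

Youth dependency ratio: 40.7
Old-age dependency ratio: 14.0
Total dependency ratio: 54.7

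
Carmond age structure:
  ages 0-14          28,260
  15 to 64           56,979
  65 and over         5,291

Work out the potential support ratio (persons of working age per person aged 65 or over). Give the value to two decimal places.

Potential support ratio: 10.77

Potential support ratio = 56,979 / 5,291 = 10.77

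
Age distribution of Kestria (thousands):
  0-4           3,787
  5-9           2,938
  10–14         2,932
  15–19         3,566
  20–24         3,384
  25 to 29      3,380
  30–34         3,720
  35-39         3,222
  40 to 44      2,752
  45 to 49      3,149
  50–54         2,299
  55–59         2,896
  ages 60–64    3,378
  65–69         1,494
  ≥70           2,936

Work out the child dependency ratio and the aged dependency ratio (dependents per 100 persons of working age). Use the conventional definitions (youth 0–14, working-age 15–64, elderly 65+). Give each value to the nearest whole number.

0–14: 3,787 + 2,938 + 2,932 = 9,657
15–64: 3,566 + 3,384 + 3,380 + 3,720 + 3,222 + 2,752 + 3,149 + 2,299 + 2,896 + 3,378 = 31,746
65+: 1,494 + 2,936 = 4,430
Youth dependency ratio = 9,657 / 31,746 × 100 = 30
Old-age dependency ratio = 4,430 / 31,746 × 100 = 14

Youth dependency ratio: 30
Old-age dependency ratio: 14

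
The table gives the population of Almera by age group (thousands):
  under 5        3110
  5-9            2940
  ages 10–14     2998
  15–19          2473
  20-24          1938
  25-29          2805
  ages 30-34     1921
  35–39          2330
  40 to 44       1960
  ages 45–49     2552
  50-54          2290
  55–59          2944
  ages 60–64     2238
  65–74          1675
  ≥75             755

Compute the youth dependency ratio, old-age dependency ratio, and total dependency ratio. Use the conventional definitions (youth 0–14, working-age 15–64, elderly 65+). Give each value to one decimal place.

Youth dependency ratio: 38.6
Old-age dependency ratio: 10.4
Total dependency ratio: 48.9

0–14: 3110 + 2940 + 2998 = 9048
15–64: 2473 + 1938 + 2805 + 1921 + 2330 + 1960 + 2552 + 2290 + 2944 + 2238 = 23451
65+: 1675 + 755 = 2430
Youth dependency ratio = 9048 / 23451 × 100 = 38.6
Old-age dependency ratio = 2430 / 23451 × 100 = 10.4
Total dependency ratio = (9048 + 2430) / 23451 × 100 = 11478 / 23451 × 100 = 48.9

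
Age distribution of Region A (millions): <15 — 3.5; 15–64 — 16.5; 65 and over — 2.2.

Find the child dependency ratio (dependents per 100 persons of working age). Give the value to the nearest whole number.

Youth dependency ratio: 21

Youth dependency ratio = 3.5 / 16.5 × 100 = 21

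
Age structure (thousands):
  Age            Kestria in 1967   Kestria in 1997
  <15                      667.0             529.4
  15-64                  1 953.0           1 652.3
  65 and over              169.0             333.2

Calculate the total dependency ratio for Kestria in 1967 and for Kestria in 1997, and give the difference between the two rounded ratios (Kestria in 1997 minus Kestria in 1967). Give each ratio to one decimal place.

Kestria in 1967: (667.0 + 169.0) / 1 953.0 × 100 = 836.0 / 1 953.0 × 100 = 42.8
Kestria in 1997: (529.4 + 333.2) / 1 652.3 × 100 = 862.6 / 1 652.3 × 100 = 52.2

Kestria in 1967: 42.8
Kestria in 1997: 52.2
Difference: +9.4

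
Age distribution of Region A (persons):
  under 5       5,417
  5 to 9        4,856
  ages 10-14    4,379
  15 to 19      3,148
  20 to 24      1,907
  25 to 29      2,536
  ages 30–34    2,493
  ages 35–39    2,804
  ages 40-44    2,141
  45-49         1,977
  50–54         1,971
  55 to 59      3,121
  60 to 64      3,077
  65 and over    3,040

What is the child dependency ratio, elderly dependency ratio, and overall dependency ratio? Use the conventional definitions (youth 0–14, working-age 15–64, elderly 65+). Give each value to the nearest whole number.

0–14: 5,417 + 4,856 + 4,379 = 14,652
15–64: 3,148 + 1,907 + 2,536 + 2,493 + 2,804 + 2,141 + 1,977 + 1,971 + 3,121 + 3,077 = 25,175
65+: 3,040
Youth dependency ratio = 14,652 / 25,175 × 100 = 58
Old-age dependency ratio = 3,040 / 25,175 × 100 = 12
Total dependency ratio = (14,652 + 3,040) / 25,175 × 100 = 17,692 / 25,175 × 100 = 70

Youth dependency ratio: 58
Old-age dependency ratio: 12
Total dependency ratio: 70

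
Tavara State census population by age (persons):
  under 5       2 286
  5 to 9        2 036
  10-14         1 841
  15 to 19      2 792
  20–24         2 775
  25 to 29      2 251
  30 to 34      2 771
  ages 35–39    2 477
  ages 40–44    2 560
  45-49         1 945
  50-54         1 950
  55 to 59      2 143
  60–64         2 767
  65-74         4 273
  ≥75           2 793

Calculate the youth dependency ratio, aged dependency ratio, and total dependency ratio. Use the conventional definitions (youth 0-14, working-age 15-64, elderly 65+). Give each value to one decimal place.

Youth dependency ratio: 25.2
Old-age dependency ratio: 28.9
Total dependency ratio: 54.1

0–14: 2 286 + 2 036 + 1 841 = 6 163
15–64: 2 792 + 2 775 + 2 251 + 2 771 + 2 477 + 2 560 + 1 945 + 1 950 + 2 143 + 2 767 = 24 431
65+: 4 273 + 2 793 = 7 066
Youth dependency ratio = 6 163 / 24 431 × 100 = 25.2
Old-age dependency ratio = 7 066 / 24 431 × 100 = 28.9
Total dependency ratio = (6 163 + 7 066) / 24 431 × 100 = 13 229 / 24 431 × 100 = 54.1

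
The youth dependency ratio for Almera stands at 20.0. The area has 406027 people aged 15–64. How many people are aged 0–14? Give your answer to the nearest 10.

Aged 0–14: 81210

Youth dependency ratio = youth / working-age × 100
20.0 = Y / 406027 × 100
⇒ 81210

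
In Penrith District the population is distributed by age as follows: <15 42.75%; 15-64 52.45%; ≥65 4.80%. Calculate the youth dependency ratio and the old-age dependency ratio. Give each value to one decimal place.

Youth dependency ratio: 81.5
Old-age dependency ratio: 9.2

Youth dependency ratio = 42.75 / 52.45 × 100 = 81.5
Old-age dependency ratio = 4.80 / 52.45 × 100 = 9.2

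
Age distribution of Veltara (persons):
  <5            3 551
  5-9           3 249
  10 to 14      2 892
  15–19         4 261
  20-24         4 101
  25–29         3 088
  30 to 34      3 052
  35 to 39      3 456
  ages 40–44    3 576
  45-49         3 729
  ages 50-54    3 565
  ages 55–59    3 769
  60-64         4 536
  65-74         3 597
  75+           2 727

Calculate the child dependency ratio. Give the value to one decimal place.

0–14: 3 551 + 3 249 + 2 892 = 9 692
15–64: 4 261 + 4 101 + 3 088 + 3 052 + 3 456 + 3 576 + 3 729 + 3 565 + 3 769 + 4 536 = 37 133
65+: 3 597 + 2 727 = 6 324
Youth dependency ratio = 9 692 / 37 133 × 100 = 26.1

Youth dependency ratio: 26.1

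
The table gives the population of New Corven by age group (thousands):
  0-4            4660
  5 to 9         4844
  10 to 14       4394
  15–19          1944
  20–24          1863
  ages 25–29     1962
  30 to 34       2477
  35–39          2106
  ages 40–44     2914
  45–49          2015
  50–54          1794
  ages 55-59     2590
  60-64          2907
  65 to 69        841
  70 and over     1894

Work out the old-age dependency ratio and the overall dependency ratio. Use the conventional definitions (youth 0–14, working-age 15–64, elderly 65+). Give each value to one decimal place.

0–14: 4660 + 4844 + 4394 = 13898
15–64: 1944 + 1863 + 1962 + 2477 + 2106 + 2914 + 2015 + 1794 + 2590 + 2907 = 22572
65+: 841 + 1894 = 2735
Old-age dependency ratio = 2735 / 22572 × 100 = 12.1
Total dependency ratio = (13898 + 2735) / 22572 × 100 = 16633 / 22572 × 100 = 73.7

Old-age dependency ratio: 12.1
Total dependency ratio: 73.7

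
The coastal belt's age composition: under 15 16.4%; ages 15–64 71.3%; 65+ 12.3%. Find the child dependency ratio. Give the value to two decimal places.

Youth dependency ratio: 23.00

Youth dependency ratio = 16.4 / 71.3 × 100 = 23.00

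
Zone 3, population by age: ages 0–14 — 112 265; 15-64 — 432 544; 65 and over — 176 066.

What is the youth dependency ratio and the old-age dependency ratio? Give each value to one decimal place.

Youth dependency ratio = 112 265 / 432 544 × 100 = 26.0
Old-age dependency ratio = 176 066 / 432 544 × 100 = 40.7

Youth dependency ratio: 26.0
Old-age dependency ratio: 40.7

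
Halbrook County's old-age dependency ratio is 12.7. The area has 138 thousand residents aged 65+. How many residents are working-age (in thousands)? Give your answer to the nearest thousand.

Working-age: 1,087

Old-age dependency ratio = elderly / working-age × 100
12.7 = 138 / W × 100
⇒ 1,087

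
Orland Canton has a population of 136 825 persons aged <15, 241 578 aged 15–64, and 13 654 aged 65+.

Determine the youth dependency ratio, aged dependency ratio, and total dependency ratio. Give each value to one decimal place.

Youth dependency ratio: 56.6
Old-age dependency ratio: 5.7
Total dependency ratio: 62.3

Youth dependency ratio = 136 825 / 241 578 × 100 = 56.6
Old-age dependency ratio = 13 654 / 241 578 × 100 = 5.7
Total dependency ratio = (136 825 + 13 654) / 241 578 × 100 = 150 479 / 241 578 × 100 = 62.3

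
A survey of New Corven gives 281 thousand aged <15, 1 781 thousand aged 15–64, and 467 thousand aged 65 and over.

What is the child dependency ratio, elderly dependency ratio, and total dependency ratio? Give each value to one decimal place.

Youth dependency ratio: 15.8
Old-age dependency ratio: 26.2
Total dependency ratio: 42.0

Youth dependency ratio = 281 / 1 781 × 100 = 15.8
Old-age dependency ratio = 467 / 1 781 × 100 = 26.2
Total dependency ratio = (281 + 467) / 1 781 × 100 = 748 / 1 781 × 100 = 42.0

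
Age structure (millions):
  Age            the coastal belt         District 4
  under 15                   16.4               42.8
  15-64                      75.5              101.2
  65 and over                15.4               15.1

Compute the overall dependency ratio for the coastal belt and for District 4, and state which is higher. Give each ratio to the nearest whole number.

the coastal belt: 42
District 4: 57
Higher: District 4

the coastal belt: (16.4 + 15.4) / 75.5 × 100 = 31.8 / 75.5 × 100 = 42
District 4: (42.8 + 15.1) / 101.2 × 100 = 57.9 / 101.2 × 100 = 57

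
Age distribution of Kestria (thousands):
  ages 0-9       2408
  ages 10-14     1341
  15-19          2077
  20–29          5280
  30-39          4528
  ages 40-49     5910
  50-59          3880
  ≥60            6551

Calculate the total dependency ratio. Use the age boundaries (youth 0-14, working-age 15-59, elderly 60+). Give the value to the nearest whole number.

Total dependency ratio: 48

0–14: 2408 + 1341 = 3749
15–59: 2077 + 5280 + 4528 + 5910 + 3880 = 21675
60+: 6551
Total dependency ratio = (3749 + 6551) / 21675 × 100 = 10300 / 21675 × 100 = 48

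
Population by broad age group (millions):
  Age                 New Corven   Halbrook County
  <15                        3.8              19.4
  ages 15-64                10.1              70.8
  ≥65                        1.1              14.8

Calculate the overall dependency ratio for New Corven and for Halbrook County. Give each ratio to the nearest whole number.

New Corven: (3.8 + 1.1) / 10.1 × 100 = 4.9 / 10.1 × 100 = 49
Halbrook County: (19.4 + 14.8) / 70.8 × 100 = 34.2 / 70.8 × 100 = 48

New Corven: 49
Halbrook County: 48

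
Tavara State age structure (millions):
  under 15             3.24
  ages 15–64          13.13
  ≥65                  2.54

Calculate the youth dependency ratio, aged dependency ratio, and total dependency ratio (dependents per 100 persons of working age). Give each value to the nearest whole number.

Youth dependency ratio: 25
Old-age dependency ratio: 19
Total dependency ratio: 44

Youth dependency ratio = 3.24 / 13.13 × 100 = 25
Old-age dependency ratio = 2.54 / 13.13 × 100 = 19
Total dependency ratio = (3.24 + 2.54) / 13.13 × 100 = 5.78 / 13.13 × 100 = 44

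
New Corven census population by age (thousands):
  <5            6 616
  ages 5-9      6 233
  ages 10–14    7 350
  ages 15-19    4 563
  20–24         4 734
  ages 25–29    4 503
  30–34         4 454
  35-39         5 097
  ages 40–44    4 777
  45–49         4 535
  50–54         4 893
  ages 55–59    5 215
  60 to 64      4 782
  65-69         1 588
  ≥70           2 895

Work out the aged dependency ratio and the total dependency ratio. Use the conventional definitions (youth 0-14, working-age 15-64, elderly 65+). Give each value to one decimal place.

Old-age dependency ratio: 9.4
Total dependency ratio: 51.9

0–14: 6 616 + 6 233 + 7 350 = 20 199
15–64: 4 563 + 4 734 + 4 503 + 4 454 + 5 097 + 4 777 + 4 535 + 4 893 + 5 215 + 4 782 = 47 553
65+: 1 588 + 2 895 = 4 483
Old-age dependency ratio = 4 483 / 47 553 × 100 = 9.4
Total dependency ratio = (20 199 + 4 483) / 47 553 × 100 = 24 682 / 47 553 × 100 = 51.9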